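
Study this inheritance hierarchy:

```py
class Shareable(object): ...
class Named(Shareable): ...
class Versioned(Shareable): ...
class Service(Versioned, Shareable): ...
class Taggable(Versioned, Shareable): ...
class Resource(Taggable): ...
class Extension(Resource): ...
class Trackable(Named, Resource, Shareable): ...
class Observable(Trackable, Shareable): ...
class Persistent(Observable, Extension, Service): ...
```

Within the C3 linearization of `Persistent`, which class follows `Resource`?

Taggable

L[Persistent] = Persistent + merge(L[Observable], L[Extension], L[Service], [Observable Extension Service])
  take Observable:  [Observable Trackable Named Resource Taggable Versioned Shareable object] + [Extension Resource Taggable Versioned Shareable object] + [Service Versioned Shareable object] + [Observable Extension Service]
  take Trackable:  [Trackable Named Resource Taggable Versioned Shareable object] + [Extension Resource Taggable Versioned Shareable object] + [Service Versioned Shareable object] + [Extension Service]
  take Named:  [Named Resource Taggable Versioned Shareable object] + [Extension Resource Taggable Versioned Shareable object] + [Service Versioned Shareable object] + [Extension Service]
  take Extension:  [Resource Taggable Versioned Shareable object] + [Extension Resource Taggable Versioned Shareable object] + [Service Versioned Shareable object] + [Extension Service]
  take Resource:  [Resource Taggable Versioned Shareable object] + [Resource Taggable Versioned Shareable object] + [Service Versioned Shareable object] + [Service]
  take Taggable:  [Taggable Versioned Shareable object] + [Taggable Versioned Shareable object] + [Service Versioned Shareable object] + [Service]
  take Service:  [Versioned Shareable object] + [Versioned Shareable object] + [Service Versioned Shareable object] + [Service]
  take Versioned:  [Versioned Shareable object] + [Versioned Shareable object] + [Versioned Shareable object]
  take Shareable:  [Shareable object] + [Shareable object] + [Shareable object]
  take object:  [object] + [object] + [object]
MRO: Persistent Observable Trackable Named Extension Resource Taggable Service Versioned Shareable object
Resource is at position 5; next is Taggable.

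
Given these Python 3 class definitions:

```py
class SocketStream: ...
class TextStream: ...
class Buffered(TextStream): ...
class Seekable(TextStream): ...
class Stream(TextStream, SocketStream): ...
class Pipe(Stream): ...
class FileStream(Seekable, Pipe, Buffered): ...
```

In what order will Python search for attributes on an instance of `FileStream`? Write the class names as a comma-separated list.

FileStream, Seekable, Pipe, Stream, Buffered, TextStream, SocketStream, object

L[FileStream] = FileStream + merge(L[Seekable], L[Pipe], L[Buffered], [Seekable Pipe Buffered])
  take Seekable:  [Seekable TextStream object] + [Pipe Stream TextStream SocketStream object] + [Buffered TextStream object] + [Seekable Pipe Buffered]
  take Pipe:  [TextStream object] + [Pipe Stream TextStream SocketStream object] + [Buffered TextStream object] + [Pipe Buffered]
  take Stream:  [TextStream object] + [Stream TextStream SocketStream object] + [Buffered TextStream object] + [Buffered]
  take Buffered:  [TextStream object] + [TextStream SocketStream object] + [Buffered TextStream object] + [Buffered]
  take TextStream:  [TextStream object] + [TextStream SocketStream object] + [TextStream object]
  take SocketStream:  [object] + [SocketStream object] + [object]
  take object:  [object] + [object] + [object]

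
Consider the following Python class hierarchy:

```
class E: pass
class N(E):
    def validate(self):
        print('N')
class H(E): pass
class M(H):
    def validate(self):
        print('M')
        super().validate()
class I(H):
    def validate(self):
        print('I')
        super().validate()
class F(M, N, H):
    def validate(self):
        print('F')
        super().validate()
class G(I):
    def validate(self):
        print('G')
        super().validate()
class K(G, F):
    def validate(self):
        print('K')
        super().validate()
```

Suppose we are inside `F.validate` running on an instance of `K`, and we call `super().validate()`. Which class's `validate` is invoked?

M

L[K] = K + merge(L[G], L[F], [G F])
  take G:  [G I H E object] + [F M N H E object] + [G F]
  take I:  [I H E object] + [F M N H E object] + [F]
  take F:  [H E object] + [F M N H E object] + [F]
  take M:  [H E object] + [M N H E object]
  take N:  [H E object] + [N H E object]
  take H:  [H E object] + [H E object]
  take E:  [E object] + [E object]
  take object:  [object] + [object]
MRO: K G I F M N H E object
super() in F.validate on a K instance goes to the class after F in K's MRO: M.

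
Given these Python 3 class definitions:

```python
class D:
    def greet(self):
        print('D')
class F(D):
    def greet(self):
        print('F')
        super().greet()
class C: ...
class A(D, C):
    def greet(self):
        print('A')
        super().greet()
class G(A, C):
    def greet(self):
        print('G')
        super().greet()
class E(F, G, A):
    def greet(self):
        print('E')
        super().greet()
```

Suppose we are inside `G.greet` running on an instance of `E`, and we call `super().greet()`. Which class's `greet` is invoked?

L[E] = E + merge(L[F], L[G], L[A], [F G A])
  take F:  [F D object] + [G A D C object] + [A D C object] + [F G A]
  take G:  [D object] + [G A D C object] + [A D C object] + [G A]
  take A:  [D object] + [A D C object] + [A D C object] + [A]
  take D:  [D object] + [D C object] + [D C object]
  take C:  [object] + [C object] + [C object]
  take object:  [object] + [object] + [object]
MRO: E F G A D C object
super() in G.greet on a E instance goes to the class after G in E's MRO: A.

A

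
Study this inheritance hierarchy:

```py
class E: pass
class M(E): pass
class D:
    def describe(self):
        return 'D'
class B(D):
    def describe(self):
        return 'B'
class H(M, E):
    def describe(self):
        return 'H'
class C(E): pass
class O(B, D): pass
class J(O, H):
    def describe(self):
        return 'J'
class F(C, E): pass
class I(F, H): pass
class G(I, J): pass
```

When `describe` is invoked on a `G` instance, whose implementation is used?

L[G] = G + merge(L[I], L[J], [I J])
  take I:  [I F C H M E object] + [J O B D H M E object] + [I J]
  take F:  [F C H M E object] + [J O B D H M E object] + [J]
  take C:  [C H M E object] + [J O B D H M E object] + [J]
  take J:  [H M E object] + [J O B D H M E object] + [J]
  take O:  [H M E object] + [O B D H M E object]
  take B:  [H M E object] + [B D H M E object]
  take D:  [H M E object] + [D H M E object]
  take H:  [H M E object] + [H M E object]
  take M:  [M E object] + [M E object]
  take E:  [E object] + [E object]
  take object:  [object] + [object]
MRO: G I F C J O B D H M E object
describe is defined in: B, D, H, J. First along the MRO is J.

J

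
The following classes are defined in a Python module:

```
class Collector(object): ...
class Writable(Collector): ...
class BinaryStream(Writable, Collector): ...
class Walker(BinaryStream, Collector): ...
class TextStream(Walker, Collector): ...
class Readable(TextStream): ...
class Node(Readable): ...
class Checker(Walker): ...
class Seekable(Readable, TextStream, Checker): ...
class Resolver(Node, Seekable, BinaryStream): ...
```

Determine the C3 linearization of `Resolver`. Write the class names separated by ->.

Resolver -> Node -> Seekable -> Readable -> TextStream -> Checker -> Walker -> BinaryStream -> Writable -> Collector -> object

L[Resolver] = Resolver + merge(L[Node], L[Seekable], L[BinaryStream], [Node Seekable BinaryStream])
  take Node:  [Node Readable TextStream Walker BinaryStream Writable Collector object] + [Seekable Readable TextStream Checker Walker BinaryStream Writable Collector object] + [BinaryStream Writable Collector object] + [Node Seekable BinaryStream]
  take Seekable:  [Readable TextStream Walker BinaryStream Writable Collector object] + [Seekable Readable TextStream Checker Walker BinaryStream Writable Collector object] + [BinaryStream Writable Collector object] + [Seekable BinaryStream]
  take Readable:  [Readable TextStream Walker BinaryStream Writable Collector object] + [Readable TextStream Checker Walker BinaryStream Writable Collector object] + [BinaryStream Writable Collector object] + [BinaryStream]
  take TextStream:  [TextStream Walker BinaryStream Writable Collector object] + [TextStream Checker Walker BinaryStream Writable Collector object] + [BinaryStream Writable Collector object] + [BinaryStream]
  take Checker:  [Walker BinaryStream Writable Collector object] + [Checker Walker BinaryStream Writable Collector object] + [BinaryStream Writable Collector object] + [BinaryStream]
  take Walker:  [Walker BinaryStream Writable Collector object] + [Walker BinaryStream Writable Collector object] + [BinaryStream Writable Collector object] + [BinaryStream]
  take BinaryStream:  [BinaryStream Writable Collector object] + [BinaryStream Writable Collector object] + [BinaryStream Writable Collector object] + [BinaryStream]
  take Writable:  [Writable Collector object] + [Writable Collector object] + [Writable Collector object]
  take Collector:  [Collector object] + [Collector object] + [Collector object]
  take object:  [object] + [object] + [object]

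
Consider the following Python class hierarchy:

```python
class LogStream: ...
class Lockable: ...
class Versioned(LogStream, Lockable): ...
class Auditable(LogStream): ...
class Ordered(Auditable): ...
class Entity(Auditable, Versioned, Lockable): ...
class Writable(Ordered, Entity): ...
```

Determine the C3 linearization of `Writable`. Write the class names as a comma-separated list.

L[Writable] = Writable + merge(L[Ordered], L[Entity], [Ordered Entity])
  take Ordered:  [Ordered Auditable LogStream object] + [Entity Auditable Versioned LogStream Lockable object] + [Ordered Entity]
  take Entity:  [Auditable LogStream object] + [Entity Auditable Versioned LogStream Lockable object] + [Entity]
  take Auditable:  [Auditable LogStream object] + [Auditable Versioned LogStream Lockable object]
  take Versioned:  [LogStream object] + [Versioned LogStream Lockable object]
  take LogStream:  [LogStream object] + [LogStream Lockable object]
  take Lockable:  [object] + [Lockable object]
  take object:  [object] + [object]

Writable, Ordered, Entity, Auditable, Versioned, LogStream, Lockable, object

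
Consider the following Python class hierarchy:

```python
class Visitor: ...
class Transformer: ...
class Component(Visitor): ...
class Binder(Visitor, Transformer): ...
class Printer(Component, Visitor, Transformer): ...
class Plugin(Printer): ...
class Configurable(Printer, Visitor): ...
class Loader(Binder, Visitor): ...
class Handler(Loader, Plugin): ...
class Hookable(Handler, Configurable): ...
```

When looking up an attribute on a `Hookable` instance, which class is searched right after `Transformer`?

object

L[Hookable] = Hookable + merge(L[Handler], L[Configurable], [Handler Configurable])
  take Handler:  [Handler Loader Binder Plugin Printer Component Visitor Transformer object] + [Configurable Printer Component Visitor Transformer object] + [Handler Configurable]
  take Loader:  [Loader Binder Plugin Printer Component Visitor Transformer object] + [Configurable Printer Component Visitor Transformer object] + [Configurable]
  take Binder:  [Binder Plugin Printer Component Visitor Transformer object] + [Configurable Printer Component Visitor Transformer object] + [Configurable]
  take Plugin:  [Plugin Printer Component Visitor Transformer object] + [Configurable Printer Component Visitor Transformer object] + [Configurable]
  take Configurable:  [Printer Component Visitor Transformer object] + [Configurable Printer Component Visitor Transformer object] + [Configurable]
  take Printer:  [Printer Component Visitor Transformer object] + [Printer Component Visitor Transformer object]
  take Component:  [Component Visitor Transformer object] + [Component Visitor Transformer object]
  take Visitor:  [Visitor Transformer object] + [Visitor Transformer object]
  take Transformer:  [Transformer object] + [Transformer object]
  take object:  [object] + [object]
MRO: Hookable Handler Loader Binder Plugin Configurable Printer Component Visitor Transformer object
Transformer is at position 9; next is object.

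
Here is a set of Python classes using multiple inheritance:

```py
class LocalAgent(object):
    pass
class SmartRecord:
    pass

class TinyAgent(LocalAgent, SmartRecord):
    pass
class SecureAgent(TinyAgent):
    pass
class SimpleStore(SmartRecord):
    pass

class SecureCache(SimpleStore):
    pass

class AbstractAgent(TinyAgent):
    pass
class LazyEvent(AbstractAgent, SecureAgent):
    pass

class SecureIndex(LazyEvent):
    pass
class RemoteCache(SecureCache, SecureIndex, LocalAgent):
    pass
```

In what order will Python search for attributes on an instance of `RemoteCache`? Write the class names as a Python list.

L[RemoteCache] = RemoteCache + merge(L[SecureCache], L[SecureIndex], L[LocalAgent], [SecureCache SecureIndex LocalAgent])
  take SecureCache:  [SecureCache SimpleStore SmartRecord object] + [SecureIndex LazyEvent AbstractAgent SecureAgent TinyAgent LocalAgent SmartRecord object] + [LocalAgent object] + [SecureCache SecureIndex LocalAgent]
  take SimpleStore:  [SimpleStore SmartRecord object] + [SecureIndex LazyEvent AbstractAgent SecureAgent TinyAgent LocalAgent SmartRecord object] + [LocalAgent object] + [SecureIndex LocalAgent]
  take SecureIndex:  [SmartRecord object] + [SecureIndex LazyEvent AbstractAgent SecureAgent TinyAgent LocalAgent SmartRecord object] + [LocalAgent object] + [SecureIndex LocalAgent]
  take LazyEvent:  [SmartRecord object] + [LazyEvent AbstractAgent SecureAgent TinyAgent LocalAgent SmartRecord object] + [LocalAgent object] + [LocalAgent]
  take AbstractAgent:  [SmartRecord object] + [AbstractAgent SecureAgent TinyAgent LocalAgent SmartRecord object] + [LocalAgent object] + [LocalAgent]
  take SecureAgent:  [SmartRecord object] + [SecureAgent TinyAgent LocalAgent SmartRecord object] + [LocalAgent object] + [LocalAgent]
  take TinyAgent:  [SmartRecord object] + [TinyAgent LocalAgent SmartRecord object] + [LocalAgent object] + [LocalAgent]
  take LocalAgent:  [SmartRecord object] + [LocalAgent SmartRecord object] + [LocalAgent object] + [LocalAgent]
  take SmartRecord:  [SmartRecord object] + [SmartRecord object] + [object]
  take object:  [object] + [object] + [object]

[RemoteCache, SecureCache, SimpleStore, SecureIndex, LazyEvent, AbstractAgent, SecureAgent, TinyAgent, LocalAgent, SmartRecord, object]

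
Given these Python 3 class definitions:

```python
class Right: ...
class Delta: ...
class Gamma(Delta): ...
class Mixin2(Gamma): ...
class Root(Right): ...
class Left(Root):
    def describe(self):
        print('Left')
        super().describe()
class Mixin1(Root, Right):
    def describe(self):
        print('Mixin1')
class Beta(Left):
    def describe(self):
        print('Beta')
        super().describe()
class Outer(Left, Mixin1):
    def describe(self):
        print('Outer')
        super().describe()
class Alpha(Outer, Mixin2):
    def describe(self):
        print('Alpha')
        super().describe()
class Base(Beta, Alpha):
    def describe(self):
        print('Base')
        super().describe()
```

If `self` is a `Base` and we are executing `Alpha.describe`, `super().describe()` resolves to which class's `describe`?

Outer

L[Base] = Base + merge(L[Beta], L[Alpha], [Beta Alpha])
  take Beta:  [Beta Left Root Right object] + [Alpha Outer Left Mixin1 Root Right Mixin2 Gamma Delta object] + [Beta Alpha]
  take Alpha:  [Left Root Right object] + [Alpha Outer Left Mixin1 Root Right Mixin2 Gamma Delta object] + [Alpha]
  take Outer:  [Left Root Right object] + [Outer Left Mixin1 Root Right Mixin2 Gamma Delta object]
  take Left:  [Left Root Right object] + [Left Mixin1 Root Right Mixin2 Gamma Delta object]
  take Mixin1:  [Root Right object] + [Mixin1 Root Right Mixin2 Gamma Delta object]
  take Root:  [Root Right object] + [Root Right Mixin2 Gamma Delta object]
  take Right:  [Right object] + [Right Mixin2 Gamma Delta object]
  take Mixin2:  [object] + [Mixin2 Gamma Delta object]
  take Gamma:  [object] + [Gamma Delta object]
  take Delta:  [object] + [Delta object]
  take object:  [object] + [object]
MRO: Base Beta Alpha Outer Left Mixin1 Root Right Mixin2 Gamma Delta object
super() in Alpha.describe on a Base instance goes to the class after Alpha in Base's MRO: Outer.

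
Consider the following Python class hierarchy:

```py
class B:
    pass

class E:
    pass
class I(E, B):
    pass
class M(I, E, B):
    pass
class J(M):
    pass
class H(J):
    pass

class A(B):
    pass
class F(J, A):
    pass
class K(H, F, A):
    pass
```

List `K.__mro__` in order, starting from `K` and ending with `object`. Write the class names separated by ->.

K -> H -> F -> J -> M -> I -> E -> A -> B -> object

L[K] = K + merge(L[H], L[F], L[A], [H F A])
  take H:  [H J M I E B object] + [F J M I E A B object] + [A B object] + [H F A]
  take F:  [J M I E B object] + [F J M I E A B object] + [A B object] + [F A]
  take J:  [J M I E B object] + [J M I E A B object] + [A B object] + [A]
  take M:  [M I E B object] + [M I E A B object] + [A B object] + [A]
  take I:  [I E B object] + [I E A B object] + [A B object] + [A]
  take E:  [E B object] + [E A B object] + [A B object] + [A]
  take A:  [B object] + [A B object] + [A B object] + [A]
  take B:  [B object] + [B object] + [B object]
  take object:  [object] + [object] + [object]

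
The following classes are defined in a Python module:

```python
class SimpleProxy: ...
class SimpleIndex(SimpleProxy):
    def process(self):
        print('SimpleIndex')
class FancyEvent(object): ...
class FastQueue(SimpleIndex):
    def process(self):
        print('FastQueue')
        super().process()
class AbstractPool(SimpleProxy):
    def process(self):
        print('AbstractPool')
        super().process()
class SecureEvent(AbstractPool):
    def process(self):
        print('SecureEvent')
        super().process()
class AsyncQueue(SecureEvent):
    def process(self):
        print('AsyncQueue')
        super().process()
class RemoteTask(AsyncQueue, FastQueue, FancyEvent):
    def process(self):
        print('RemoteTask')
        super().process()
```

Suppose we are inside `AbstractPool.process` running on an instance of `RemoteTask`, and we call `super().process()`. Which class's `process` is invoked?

L[RemoteTask] = RemoteTask + merge(L[AsyncQueue], L[FastQueue], L[FancyEvent], [AsyncQueue FastQueue FancyEvent])
  take AsyncQueue:  [AsyncQueue SecureEvent AbstractPool SimpleProxy object] + [FastQueue SimpleIndex SimpleProxy object] + [FancyEvent object] + [AsyncQueue FastQueue FancyEvent]
  take SecureEvent:  [SecureEvent AbstractPool SimpleProxy object] + [FastQueue SimpleIndex SimpleProxy object] + [FancyEvent object] + [FastQueue FancyEvent]
  take AbstractPool:  [AbstractPool SimpleProxy object] + [FastQueue SimpleIndex SimpleProxy object] + [FancyEvent object] + [FastQueue FancyEvent]
  take FastQueue:  [SimpleProxy object] + [FastQueue SimpleIndex SimpleProxy object] + [FancyEvent object] + [FastQueue FancyEvent]
  take SimpleIndex:  [SimpleProxy object] + [SimpleIndex SimpleProxy object] + [FancyEvent object] + [FancyEvent]
  take SimpleProxy:  [SimpleProxy object] + [SimpleProxy object] + [FancyEvent object] + [FancyEvent]
  take FancyEvent:  [object] + [object] + [FancyEvent object] + [FancyEvent]
  take object:  [object] + [object] + [object]
MRO: RemoteTask AsyncQueue SecureEvent AbstractPool FastQueue SimpleIndex SimpleProxy FancyEvent object
super() in AbstractPool.process on a RemoteTask instance goes to the class after AbstractPool in RemoteTask's MRO: FastQueue.

FastQueue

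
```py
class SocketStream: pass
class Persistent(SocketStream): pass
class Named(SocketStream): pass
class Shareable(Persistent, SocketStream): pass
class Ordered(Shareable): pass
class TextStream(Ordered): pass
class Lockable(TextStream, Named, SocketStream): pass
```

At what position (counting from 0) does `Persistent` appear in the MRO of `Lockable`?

4

L[Lockable] = Lockable + merge(L[TextStream], L[Named], L[SocketStream], [TextStream Named SocketStream])
  take TextStream:  [TextStream Ordered Shareable Persistent SocketStream object] + [Named SocketStream object] + [SocketStream object] + [TextStream Named SocketStream]
  take Ordered:  [Ordered Shareable Persistent SocketStream object] + [Named SocketStream object] + [SocketStream object] + [Named SocketStream]
  take Shareable:  [Shareable Persistent SocketStream object] + [Named SocketStream object] + [SocketStream object] + [Named SocketStream]
  take Persistent:  [Persistent SocketStream object] + [Named SocketStream object] + [SocketStream object] + [Named SocketStream]
  take Named:  [SocketStream object] + [Named SocketStream object] + [SocketStream object] + [Named SocketStream]
  take SocketStream:  [SocketStream object] + [SocketStream object] + [SocketStream object] + [SocketStream]
  take object:  [object] + [object] + [object]
MRO: Lockable TextStream Ordered Shareable Persistent Named SocketStream object
Persistent sits at index 4.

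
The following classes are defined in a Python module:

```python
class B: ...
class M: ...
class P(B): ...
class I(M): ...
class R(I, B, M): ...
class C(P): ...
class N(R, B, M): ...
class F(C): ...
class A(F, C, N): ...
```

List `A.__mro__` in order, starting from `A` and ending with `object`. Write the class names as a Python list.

[A, F, C, P, N, R, I, B, M, object]

L[A] = A + merge(L[F], L[C], L[N], [F C N])
  take F:  [F C P B object] + [C P B object] + [N R I B M object] + [F C N]
  take C:  [C P B object] + [C P B object] + [N R I B M object] + [C N]
  take P:  [P B object] + [P B object] + [N R I B M object] + [N]
  take N:  [B object] + [B object] + [N R I B M object] + [N]
  take R:  [B object] + [B object] + [R I B M object]
  take I:  [B object] + [B object] + [I B M object]
  take B:  [B object] + [B object] + [B M object]
  take M:  [object] + [object] + [M object]
  take object:  [object] + [object] + [object]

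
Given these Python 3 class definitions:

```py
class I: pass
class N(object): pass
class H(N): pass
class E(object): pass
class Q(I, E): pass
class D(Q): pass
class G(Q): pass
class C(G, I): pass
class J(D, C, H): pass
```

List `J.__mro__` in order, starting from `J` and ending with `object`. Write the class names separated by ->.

L[J] = J + merge(L[D], L[C], L[H], [D C H])
  take D:  [D Q I E object] + [C G Q I E object] + [H N object] + [D C H]
  take C:  [Q I E object] + [C G Q I E object] + [H N object] + [C H]
  take G:  [Q I E object] + [G Q I E object] + [H N object] + [H]
  take Q:  [Q I E object] + [Q I E object] + [H N object] + [H]
  take I:  [I E object] + [I E object] + [H N object] + [H]
  take E:  [E object] + [E object] + [H N object] + [H]
  take H:  [object] + [object] + [H N object] + [H]
  take N:  [object] + [object] + [N object]
  take object:  [object] + [object] + [object]

J -> D -> C -> G -> Q -> I -> E -> H -> N -> object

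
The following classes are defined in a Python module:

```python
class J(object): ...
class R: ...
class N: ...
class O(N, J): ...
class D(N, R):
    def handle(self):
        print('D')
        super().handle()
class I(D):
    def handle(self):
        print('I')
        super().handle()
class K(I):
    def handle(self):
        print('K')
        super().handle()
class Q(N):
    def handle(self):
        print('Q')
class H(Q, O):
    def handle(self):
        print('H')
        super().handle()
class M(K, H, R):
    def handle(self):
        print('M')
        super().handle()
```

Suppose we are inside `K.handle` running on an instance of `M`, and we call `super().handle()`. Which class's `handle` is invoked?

I

L[M] = M + merge(L[K], L[H], L[R], [K H R])
  take K:  [K I D N R object] + [H Q O N J object] + [R object] + [K H R]
  take I:  [I D N R object] + [H Q O N J object] + [R object] + [H R]
  take D:  [D N R object] + [H Q O N J object] + [R object] + [H R]
  take H:  [N R object] + [H Q O N J object] + [R object] + [H R]
  take Q:  [N R object] + [Q O N J object] + [R object] + [R]
  take O:  [N R object] + [O N J object] + [R object] + [R]
  take N:  [N R object] + [N J object] + [R object] + [R]
  take R:  [R object] + [J object] + [R object] + [R]
  take J:  [object] + [J object] + [object]
  take object:  [object] + [object] + [object]
MRO: M K I D H Q O N R J object
super() in K.handle on a M instance goes to the class after K in M's MRO: I.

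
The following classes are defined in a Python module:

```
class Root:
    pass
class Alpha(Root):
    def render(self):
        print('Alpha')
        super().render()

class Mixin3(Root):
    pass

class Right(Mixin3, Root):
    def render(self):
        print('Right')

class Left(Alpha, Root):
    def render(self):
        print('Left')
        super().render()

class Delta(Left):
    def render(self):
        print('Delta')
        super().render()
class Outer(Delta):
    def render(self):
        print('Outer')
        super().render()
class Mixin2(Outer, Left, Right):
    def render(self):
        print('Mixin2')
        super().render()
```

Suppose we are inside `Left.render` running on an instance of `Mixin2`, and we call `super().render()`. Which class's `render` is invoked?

L[Mixin2] = Mixin2 + merge(L[Outer], L[Left], L[Right], [Outer Left Right])
  take Outer:  [Outer Delta Left Alpha Root object] + [Left Alpha Root object] + [Right Mixin3 Root object] + [Outer Left Right]
  take Delta:  [Delta Left Alpha Root object] + [Left Alpha Root object] + [Right Mixin3 Root object] + [Left Right]
  take Left:  [Left Alpha Root object] + [Left Alpha Root object] + [Right Mixin3 Root object] + [Left Right]
  take Alpha:  [Alpha Root object] + [Alpha Root object] + [Right Mixin3 Root object] + [Right]
  take Right:  [Root object] + [Root object] + [Right Mixin3 Root object] + [Right]
  take Mixin3:  [Root object] + [Root object] + [Mixin3 Root object]
  take Root:  [Root object] + [Root object] + [Root object]
  take object:  [object] + [object] + [object]
MRO: Mixin2 Outer Delta Left Alpha Right Mixin3 Root object
super() in Left.render on a Mixin2 instance goes to the class after Left in Mixin2's MRO: Alpha.

Alpha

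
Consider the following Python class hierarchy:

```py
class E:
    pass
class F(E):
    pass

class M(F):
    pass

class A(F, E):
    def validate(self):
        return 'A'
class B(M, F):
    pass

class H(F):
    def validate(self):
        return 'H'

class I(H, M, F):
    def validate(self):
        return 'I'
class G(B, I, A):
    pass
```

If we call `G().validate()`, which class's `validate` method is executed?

L[G] = G + merge(L[B], L[I], L[A], [B I A])
  take B:  [B M F E object] + [I H M F E object] + [A F E object] + [B I A]
  take I:  [M F E object] + [I H M F E object] + [A F E object] + [I A]
  take H:  [M F E object] + [H M F E object] + [A F E object] + [A]
  take M:  [M F E object] + [M F E object] + [A F E object] + [A]
  take A:  [F E object] + [F E object] + [A F E object] + [A]
  take F:  [F E object] + [F E object] + [F E object]
  take E:  [E object] + [E object] + [E object]
  take object:  [object] + [object] + [object]
MRO: G B I H M A F E object
validate is defined in: A, H, I. First along the MRO is I.

I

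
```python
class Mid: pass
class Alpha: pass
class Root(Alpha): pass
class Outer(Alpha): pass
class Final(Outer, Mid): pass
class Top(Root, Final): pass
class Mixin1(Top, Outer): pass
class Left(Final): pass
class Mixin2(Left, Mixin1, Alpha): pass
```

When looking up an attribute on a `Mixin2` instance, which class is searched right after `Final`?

L[Mixin2] = Mixin2 + merge(L[Left], L[Mixin1], L[Alpha], [Left Mixin1 Alpha])
  take Left:  [Left Final Outer Alpha Mid object] + [Mixin1 Top Root Final Outer Alpha Mid object] + [Alpha object] + [Left Mixin1 Alpha]
  take Mixin1:  [Final Outer Alpha Mid object] + [Mixin1 Top Root Final Outer Alpha Mid object] + [Alpha object] + [Mixin1 Alpha]
  take Top:  [Final Outer Alpha Mid object] + [Top Root Final Outer Alpha Mid object] + [Alpha object] + [Alpha]
  take Root:  [Final Outer Alpha Mid object] + [Root Final Outer Alpha Mid object] + [Alpha object] + [Alpha]
  take Final:  [Final Outer Alpha Mid object] + [Final Outer Alpha Mid object] + [Alpha object] + [Alpha]
  take Outer:  [Outer Alpha Mid object] + [Outer Alpha Mid object] + [Alpha object] + [Alpha]
  take Alpha:  [Alpha Mid object] + [Alpha Mid object] + [Alpha object] + [Alpha]
  take Mid:  [Mid object] + [Mid object] + [object]
  take object:  [object] + [object] + [object]
MRO: Mixin2 Left Mixin1 Top Root Final Outer Alpha Mid object
Final is at position 5; next is Outer.

Outer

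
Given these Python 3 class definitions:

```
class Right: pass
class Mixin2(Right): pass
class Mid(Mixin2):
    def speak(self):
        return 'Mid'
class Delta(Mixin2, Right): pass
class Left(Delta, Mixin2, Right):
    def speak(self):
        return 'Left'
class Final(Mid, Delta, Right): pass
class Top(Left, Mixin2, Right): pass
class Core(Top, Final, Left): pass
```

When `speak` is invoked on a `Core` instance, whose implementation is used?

Left

L[Core] = Core + merge(L[Top], L[Final], L[Left], [Top Final Left])
  take Top:  [Top Left Delta Mixin2 Right object] + [Final Mid Delta Mixin2 Right object] + [Left Delta Mixin2 Right object] + [Top Final Left]
  take Final:  [Left Delta Mixin2 Right object] + [Final Mid Delta Mixin2 Right object] + [Left Delta Mixin2 Right object] + [Final Left]
  take Left:  [Left Delta Mixin2 Right object] + [Mid Delta Mixin2 Right object] + [Left Delta Mixin2 Right object] + [Left]
  take Mid:  [Delta Mixin2 Right object] + [Mid Delta Mixin2 Right object] + [Delta Mixin2 Right object]
  take Delta:  [Delta Mixin2 Right object] + [Delta Mixin2 Right object] + [Delta Mixin2 Right object]
  take Mixin2:  [Mixin2 Right object] + [Mixin2 Right object] + [Mixin2 Right object]
  take Right:  [Right object] + [Right object] + [Right object]
  take object:  [object] + [object] + [object]
MRO: Core Top Final Left Mid Delta Mixin2 Right object
speak is defined in: Left, Mid. First along the MRO is Left.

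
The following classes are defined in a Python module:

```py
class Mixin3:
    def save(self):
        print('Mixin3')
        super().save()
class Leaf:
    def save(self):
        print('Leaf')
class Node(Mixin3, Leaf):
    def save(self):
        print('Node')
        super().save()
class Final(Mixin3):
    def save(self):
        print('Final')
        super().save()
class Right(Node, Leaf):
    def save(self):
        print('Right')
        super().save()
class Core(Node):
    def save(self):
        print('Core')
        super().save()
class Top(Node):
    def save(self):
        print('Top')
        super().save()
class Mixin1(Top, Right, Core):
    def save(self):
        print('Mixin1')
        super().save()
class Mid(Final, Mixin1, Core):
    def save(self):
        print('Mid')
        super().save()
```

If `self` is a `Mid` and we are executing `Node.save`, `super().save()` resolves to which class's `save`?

Mixin3

L[Mid] = Mid + merge(L[Final], L[Mixin1], L[Core], [Final Mixin1 Core])
  take Final:  [Final Mixin3 object] + [Mixin1 Top Right Core Node Mixin3 Leaf object] + [Core Node Mixin3 Leaf object] + [Final Mixin1 Core]
  take Mixin1:  [Mixin3 object] + [Mixin1 Top Right Core Node Mixin3 Leaf object] + [Core Node Mixin3 Leaf object] + [Mixin1 Core]
  take Top:  [Mixin3 object] + [Top Right Core Node Mixin3 Leaf object] + [Core Node Mixin3 Leaf object] + [Core]
  take Right:  [Mixin3 object] + [Right Core Node Mixin3 Leaf object] + [Core Node Mixin3 Leaf object] + [Core]
  take Core:  [Mixin3 object] + [Core Node Mixin3 Leaf object] + [Core Node Mixin3 Leaf object] + [Core]
  take Node:  [Mixin3 object] + [Node Mixin3 Leaf object] + [Node Mixin3 Leaf object]
  take Mixin3:  [Mixin3 object] + [Mixin3 Leaf object] + [Mixin3 Leaf object]
  take Leaf:  [object] + [Leaf object] + [Leaf object]
  take object:  [object] + [object] + [object]
MRO: Mid Final Mixin1 Top Right Core Node Mixin3 Leaf object
super() in Node.save on a Mid instance goes to the class after Node in Mid's MRO: Mixin3.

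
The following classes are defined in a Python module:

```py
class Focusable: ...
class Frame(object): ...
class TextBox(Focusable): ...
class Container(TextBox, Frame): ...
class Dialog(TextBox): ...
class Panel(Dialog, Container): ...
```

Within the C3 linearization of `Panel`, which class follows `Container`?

L[Panel] = Panel + merge(L[Dialog], L[Container], [Dialog Container])
  take Dialog:  [Dialog TextBox Focusable object] + [Container TextBox Focusable Frame object] + [Dialog Container]
  take Container:  [TextBox Focusable object] + [Container TextBox Focusable Frame object] + [Container]
  take TextBox:  [TextBox Focusable object] + [TextBox Focusable Frame object]
  take Focusable:  [Focusable object] + [Focusable Frame object]
  take Frame:  [object] + [Frame object]
  take object:  [object] + [object]
MRO: Panel Dialog Container TextBox Focusable Frame object
Container is at position 2; next is TextBox.

TextBox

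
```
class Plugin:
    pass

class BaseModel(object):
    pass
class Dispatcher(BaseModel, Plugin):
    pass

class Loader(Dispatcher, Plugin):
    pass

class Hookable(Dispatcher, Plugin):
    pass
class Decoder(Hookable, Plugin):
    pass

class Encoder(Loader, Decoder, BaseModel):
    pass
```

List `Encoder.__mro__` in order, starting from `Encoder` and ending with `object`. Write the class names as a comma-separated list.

Encoder, Loader, Decoder, Hookable, Dispatcher, BaseModel, Plugin, object

L[Encoder] = Encoder + merge(L[Loader], L[Decoder], L[BaseModel], [Loader Decoder BaseModel])
  take Loader:  [Loader Dispatcher BaseModel Plugin object] + [Decoder Hookable Dispatcher BaseModel Plugin object] + [BaseModel object] + [Loader Decoder BaseModel]
  take Decoder:  [Dispatcher BaseModel Plugin object] + [Decoder Hookable Dispatcher BaseModel Plugin object] + [BaseModel object] + [Decoder BaseModel]
  take Hookable:  [Dispatcher BaseModel Plugin object] + [Hookable Dispatcher BaseModel Plugin object] + [BaseModel object] + [BaseModel]
  take Dispatcher:  [Dispatcher BaseModel Plugin object] + [Dispatcher BaseModel Plugin object] + [BaseModel object] + [BaseModel]
  take BaseModel:  [BaseModel Plugin object] + [BaseModel Plugin object] + [BaseModel object] + [BaseModel]
  take Plugin:  [Plugin object] + [Plugin object] + [object]
  take object:  [object] + [object] + [object]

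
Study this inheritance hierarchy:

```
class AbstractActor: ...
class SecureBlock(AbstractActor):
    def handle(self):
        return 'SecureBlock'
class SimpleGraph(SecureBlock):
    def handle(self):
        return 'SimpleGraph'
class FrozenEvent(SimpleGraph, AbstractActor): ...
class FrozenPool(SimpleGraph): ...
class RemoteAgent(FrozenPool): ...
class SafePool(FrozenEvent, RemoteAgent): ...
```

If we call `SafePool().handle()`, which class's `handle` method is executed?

L[SafePool] = SafePool + merge(L[FrozenEvent], L[RemoteAgent], [FrozenEvent RemoteAgent])
  take FrozenEvent:  [FrozenEvent SimpleGraph SecureBlock AbstractActor object] + [RemoteAgent FrozenPool SimpleGraph SecureBlock AbstractActor object] + [FrozenEvent RemoteAgent]
  take RemoteAgent:  [SimpleGraph SecureBlock AbstractActor object] + [RemoteAgent FrozenPool SimpleGraph SecureBlock AbstractActor object] + [RemoteAgent]
  take FrozenPool:  [SimpleGraph SecureBlock AbstractActor object] + [FrozenPool SimpleGraph SecureBlock AbstractActor object]
  take SimpleGraph:  [SimpleGraph SecureBlock AbstractActor object] + [SimpleGraph SecureBlock AbstractActor object]
  take SecureBlock:  [SecureBlock AbstractActor object] + [SecureBlock AbstractActor object]
  take AbstractActor:  [AbstractActor object] + [AbstractActor object]
  take object:  [object] + [object]
MRO: SafePool FrozenEvent RemoteAgent FrozenPool SimpleGraph SecureBlock AbstractActor object
handle is defined in: SecureBlock, SimpleGraph. First along the MRO is SimpleGraph.

SimpleGraph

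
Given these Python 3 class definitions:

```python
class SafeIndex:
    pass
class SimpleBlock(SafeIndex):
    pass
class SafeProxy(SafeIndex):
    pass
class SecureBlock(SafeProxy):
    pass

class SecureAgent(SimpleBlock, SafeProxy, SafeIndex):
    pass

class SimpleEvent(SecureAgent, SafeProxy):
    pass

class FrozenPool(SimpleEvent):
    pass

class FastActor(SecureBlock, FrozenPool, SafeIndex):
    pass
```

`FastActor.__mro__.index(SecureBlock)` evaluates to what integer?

1

L[FastActor] = FastActor + merge(L[SecureBlock], L[FrozenPool], L[SafeIndex], [SecureBlock FrozenPool SafeIndex])
  take SecureBlock:  [SecureBlock SafeProxy SafeIndex object] + [FrozenPool SimpleEvent SecureAgent SimpleBlock SafeProxy SafeIndex object] + [SafeIndex object] + [SecureBlock FrozenPool SafeIndex]
  take FrozenPool:  [SafeProxy SafeIndex object] + [FrozenPool SimpleEvent SecureAgent SimpleBlock SafeProxy SafeIndex object] + [SafeIndex object] + [FrozenPool SafeIndex]
  take SimpleEvent:  [SafeProxy SafeIndex object] + [SimpleEvent SecureAgent SimpleBlock SafeProxy SafeIndex object] + [SafeIndex object] + [SafeIndex]
  take SecureAgent:  [SafeProxy SafeIndex object] + [SecureAgent SimpleBlock SafeProxy SafeIndex object] + [SafeIndex object] + [SafeIndex]
  take SimpleBlock:  [SafeProxy SafeIndex object] + [SimpleBlock SafeProxy SafeIndex object] + [SafeIndex object] + [SafeIndex]
  take SafeProxy:  [SafeProxy SafeIndex object] + [SafeProxy SafeIndex object] + [SafeIndex object] + [SafeIndex]
  take SafeIndex:  [SafeIndex object] + [SafeIndex object] + [SafeIndex object] + [SafeIndex]
  take object:  [object] + [object] + [object]
MRO: FastActor SecureBlock FrozenPool SimpleEvent SecureAgent SimpleBlock SafeProxy SafeIndex object
SecureBlock sits at index 1.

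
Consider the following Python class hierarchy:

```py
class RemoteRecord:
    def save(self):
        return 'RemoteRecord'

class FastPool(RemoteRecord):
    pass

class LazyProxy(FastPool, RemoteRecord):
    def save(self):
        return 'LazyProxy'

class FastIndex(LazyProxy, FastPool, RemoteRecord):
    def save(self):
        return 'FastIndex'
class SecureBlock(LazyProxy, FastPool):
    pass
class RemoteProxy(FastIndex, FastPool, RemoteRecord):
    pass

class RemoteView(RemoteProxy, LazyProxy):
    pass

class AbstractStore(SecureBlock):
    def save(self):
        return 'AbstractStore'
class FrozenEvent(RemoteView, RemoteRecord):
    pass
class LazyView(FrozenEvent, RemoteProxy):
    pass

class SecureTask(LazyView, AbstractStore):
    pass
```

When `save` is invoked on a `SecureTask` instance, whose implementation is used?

FastIndex

L[SecureTask] = SecureTask + merge(L[LazyView], L[AbstractStore], [LazyView AbstractStore])
  take LazyView:  [LazyView FrozenEvent RemoteView RemoteProxy FastIndex LazyProxy FastPool RemoteRecord object] + [AbstractStore SecureBlock LazyProxy FastPool RemoteRecord object] + [LazyView AbstractStore]
  take FrozenEvent:  [FrozenEvent RemoteView RemoteProxy FastIndex LazyProxy FastPool RemoteRecord object] + [AbstractStore SecureBlock LazyProxy FastPool RemoteRecord object] + [AbstractStore]
  take RemoteView:  [RemoteView RemoteProxy FastIndex LazyProxy FastPool RemoteRecord object] + [AbstractStore SecureBlock LazyProxy FastPool RemoteRecord object] + [AbstractStore]
  take RemoteProxy:  [RemoteProxy FastIndex LazyProxy FastPool RemoteRecord object] + [AbstractStore SecureBlock LazyProxy FastPool RemoteRecord object] + [AbstractStore]
  take FastIndex:  [FastIndex LazyProxy FastPool RemoteRecord object] + [AbstractStore SecureBlock LazyProxy FastPool RemoteRecord object] + [AbstractStore]
  take AbstractStore:  [LazyProxy FastPool RemoteRecord object] + [AbstractStore SecureBlock LazyProxy FastPool RemoteRecord object] + [AbstractStore]
  take SecureBlock:  [LazyProxy FastPool RemoteRecord object] + [SecureBlock LazyProxy FastPool RemoteRecord object]
  take LazyProxy:  [LazyProxy FastPool RemoteRecord object] + [LazyProxy FastPool RemoteRecord object]
  take FastPool:  [FastPool RemoteRecord object] + [FastPool RemoteRecord object]
  take RemoteRecord:  [RemoteRecord object] + [RemoteRecord object]
  take object:  [object] + [object]
MRO: SecureTask LazyView FrozenEvent RemoteView RemoteProxy FastIndex AbstractStore SecureBlock LazyProxy FastPool RemoteRecord object
save is defined in: AbstractStore, FastIndex, LazyProxy, RemoteRecord. First along the MRO is FastIndex.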